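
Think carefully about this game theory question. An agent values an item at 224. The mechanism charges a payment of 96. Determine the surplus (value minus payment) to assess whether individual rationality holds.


Step 1: Surplus = value - payment = 224 - 96 = 128
Step 2: IR is satisfied (surplus >= 0)

128


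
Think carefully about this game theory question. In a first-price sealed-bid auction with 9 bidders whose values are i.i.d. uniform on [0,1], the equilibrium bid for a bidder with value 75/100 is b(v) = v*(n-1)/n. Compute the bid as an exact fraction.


Step 1: The symmetric BNE bidding function is b(v) = v * (n-1) / n
Step 2: Substitute v = 3/4 and n = 9
Step 3: b = 3/4 * 8/9
Step 4: b = 2/3

2/3


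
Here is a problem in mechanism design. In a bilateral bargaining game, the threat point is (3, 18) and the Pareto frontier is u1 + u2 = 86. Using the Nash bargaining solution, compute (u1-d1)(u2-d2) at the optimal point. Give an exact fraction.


Step 1: The Nash solution splits surplus symmetrically above the disagreement point
Step 2: u1 = (total + d1 - d2)/2 = (86 + 3 - 18)/2 = 71/2
Step 3: u2 = (total - d1 + d2)/2 = (86 - 3 + 18)/2 = 101/2
Step 4: Nash product = (71/2 - 3) * (101/2 - 18)
Step 5: = 65/2 * 65/2 = 4225/4

4225/4


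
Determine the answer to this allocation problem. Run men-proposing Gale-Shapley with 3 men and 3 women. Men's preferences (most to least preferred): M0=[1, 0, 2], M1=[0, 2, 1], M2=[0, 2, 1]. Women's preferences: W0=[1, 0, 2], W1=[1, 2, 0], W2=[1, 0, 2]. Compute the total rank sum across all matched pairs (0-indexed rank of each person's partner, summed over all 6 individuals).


Step 1: Run Gale-Shapley (men propose, women hold best offer):
  M0 proposes to W1; she accepts
  M1 proposes to W0; she accepts
  M2 proposes to W0; rejected
  M2 proposes to W2; she accepts
Step 2: Final matching: W0-M1, W1-M0, W2-M2
Step 3: 0-indexed ranks (man's rank of his match, then woman's): 0 + 0 + 0 + 2 + 1 + 2
Step 4: Total rank sum = 5

5


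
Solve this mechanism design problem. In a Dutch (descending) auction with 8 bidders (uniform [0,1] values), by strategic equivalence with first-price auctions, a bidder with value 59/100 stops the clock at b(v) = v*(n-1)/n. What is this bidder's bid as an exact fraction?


Step 1: Dutch auctions are strategically equivalent to first-price auctions
Step 2: The equilibrium bid is b(v) = v*(n-1)/n
Step 3: b = 59/100 * 7/8
Step 4: b = 413/800

413/800


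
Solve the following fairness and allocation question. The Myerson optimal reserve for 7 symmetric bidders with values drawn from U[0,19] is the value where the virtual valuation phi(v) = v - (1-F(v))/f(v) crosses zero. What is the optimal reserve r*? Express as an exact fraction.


Step 1: For U[0,19], F(v) = v/19 and f(v) = 1/19
Step 2: phi(v) = v - (1 - v/19)/(1/19) = v - (19 - v) = 2v - 19
Step 3: Set phi(r*) = 0: 2r* - 19 = 0
Step 4: r* = 19/2 (the number of bidders n = 7 does not enter)

19/2


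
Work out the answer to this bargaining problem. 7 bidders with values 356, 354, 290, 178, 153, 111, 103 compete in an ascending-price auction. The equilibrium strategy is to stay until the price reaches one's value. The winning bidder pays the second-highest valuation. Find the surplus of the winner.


Step 1: Identify the highest value: 356
Step 2: Identify the second-highest value: 354
Step 3: The final price = second-highest value = 354
Step 4: Surplus = 356 - 354 = 2

2


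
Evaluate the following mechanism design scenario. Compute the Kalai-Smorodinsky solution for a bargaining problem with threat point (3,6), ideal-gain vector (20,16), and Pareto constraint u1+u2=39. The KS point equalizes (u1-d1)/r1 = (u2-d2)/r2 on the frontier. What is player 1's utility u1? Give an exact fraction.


Step 1: At the KS point, (u1-d1)/r1 = (u2-d2)/r2 = t and u1+u2 = 39
Step 2: u1 = d1 + r1*t and u2 = d2 + r2*t, so (d1 + r1*t) + (d2 + r2*t) = 39
Step 3: t = (39 - 3 - 6)/(20 + 16) = 30/36 = 5/6
Step 4: u1 = d1 + r1*t = 3 + 20 * 5/6 = 59/3
Step 5: (Check: u2 = d2 + r2*t = 58/3; u1+u2 = 59/3 + 58/3 = 39, on the frontier.)

59/3


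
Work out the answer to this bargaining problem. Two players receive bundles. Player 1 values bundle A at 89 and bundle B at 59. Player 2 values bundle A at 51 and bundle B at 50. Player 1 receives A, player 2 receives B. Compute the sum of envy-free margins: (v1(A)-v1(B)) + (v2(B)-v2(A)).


Step 1: Player 1's margin = v1(A) - v1(B) = 89 - 59 = 30
Step 2: Player 2's margin = v2(B) - v2(A) = 50 - 51 = -1
Step 3: Total margin = 30 + -1 = 29

29


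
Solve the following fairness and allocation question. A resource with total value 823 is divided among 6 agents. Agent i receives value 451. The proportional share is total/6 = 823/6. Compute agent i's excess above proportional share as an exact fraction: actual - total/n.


Step 1: Proportional share = 823/6
Step 2: Agent's actual allocation = 451
Step 3: Excess = 451 - 823/6 = 1883/6

1883/6


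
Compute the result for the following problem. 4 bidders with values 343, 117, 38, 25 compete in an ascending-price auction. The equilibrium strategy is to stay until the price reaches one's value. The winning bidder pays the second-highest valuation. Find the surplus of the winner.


Step 1: Identify the highest value: 343
Step 2: Identify the second-highest value: 117
Step 3: The final price = second-highest value = 117
Step 4: Surplus = 343 - 117 = 226

226


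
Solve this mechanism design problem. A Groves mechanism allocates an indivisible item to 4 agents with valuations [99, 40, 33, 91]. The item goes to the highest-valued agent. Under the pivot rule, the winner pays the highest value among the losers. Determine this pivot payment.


Step 1: The efficient winner is agent 0 with value 99
Step 2: Other agents' values: [40, 33, 91]
Step 3: Pivot payment = max(others) = 91
Step 4: The winner pays 91

91


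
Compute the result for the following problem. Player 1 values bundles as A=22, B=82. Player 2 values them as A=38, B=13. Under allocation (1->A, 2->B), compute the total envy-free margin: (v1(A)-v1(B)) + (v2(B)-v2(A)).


Step 1: Player 1's margin = v1(A) - v1(B) = 22 - 82 = -60
Step 2: Player 2's margin = v2(B) - v2(A) = 13 - 38 = -25
Step 3: Total margin = -60 + -25 = -85

-85


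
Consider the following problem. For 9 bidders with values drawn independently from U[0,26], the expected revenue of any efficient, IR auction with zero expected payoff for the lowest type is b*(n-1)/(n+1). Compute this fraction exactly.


Step 1: By Revenue Equivalence, expected revenue = b*(n-1)/(n+1)
Step 2: Substituting n = 9, b = 26
Step 3: Revenue = 26*(9-1)/(9+1) = 26*8/10
Step 4: Revenue = 208/10 = 104/5

104/5


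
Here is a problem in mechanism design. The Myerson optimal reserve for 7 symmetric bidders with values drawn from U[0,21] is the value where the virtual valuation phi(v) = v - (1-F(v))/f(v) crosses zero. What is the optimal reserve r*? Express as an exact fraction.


Step 1: For U[0,21], F(v) = v/21 and f(v) = 1/21
Step 2: phi(v) = v - (1 - v/21)/(1/21) = v - (21 - v) = 2v - 21
Step 3: Set phi(r*) = 0: 2r* - 21 = 0
Step 4: r* = 21/2 (the number of bidders n = 7 does not enter)

21/2


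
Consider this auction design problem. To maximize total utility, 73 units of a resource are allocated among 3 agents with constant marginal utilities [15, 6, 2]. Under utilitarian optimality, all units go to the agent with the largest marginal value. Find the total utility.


Step 1: The marginal utilities are [15, 6, 2]
Step 2: The highest marginal utility is 15
Step 3: All 73 units go to that agent
Step 4: Total utility = 15 * 73 = 1095

1095


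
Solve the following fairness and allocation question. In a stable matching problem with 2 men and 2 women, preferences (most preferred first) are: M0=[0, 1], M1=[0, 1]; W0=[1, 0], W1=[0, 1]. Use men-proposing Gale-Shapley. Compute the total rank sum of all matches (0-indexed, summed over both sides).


Step 1: Run Gale-Shapley (men propose, women hold best offer):
  M0 proposes to W0; she accepts
  M1 proposes to W0; she switches from M0
  M0 proposes to W1; she accepts
Step 2: Final matching: W0-M1, W1-M0
Step 3: 0-indexed ranks (man's rank of his match, then woman's): 0 + 0 + 1 + 0
Step 4: Total rank sum = 1

1


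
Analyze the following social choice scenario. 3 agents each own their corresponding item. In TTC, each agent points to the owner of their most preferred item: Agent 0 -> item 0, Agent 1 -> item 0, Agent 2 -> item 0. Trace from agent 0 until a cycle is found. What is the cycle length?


Step 1: Trace the pointer graph from agent 0: 0 -> 0
Step 2: A cycle is detected when we revisit agent 0
Step 3: The cycle is: 0 -> 0
Step 4: Cycle length = 1

1


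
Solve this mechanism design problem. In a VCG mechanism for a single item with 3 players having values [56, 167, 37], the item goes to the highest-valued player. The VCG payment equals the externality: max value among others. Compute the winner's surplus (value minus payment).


Step 1: The winner is the agent with the highest value: agent 1 with value 167
Step 2: Values of other agents: [56, 37]
Step 3: VCG payment = max of others' values = 56
Step 4: Surplus = 167 - 56 = 111

111


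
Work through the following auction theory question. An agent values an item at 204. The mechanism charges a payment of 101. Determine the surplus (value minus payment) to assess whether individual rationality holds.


Step 1: Surplus = value - payment = 204 - 101 = 103
Step 2: IR is satisfied (surplus >= 0)

103


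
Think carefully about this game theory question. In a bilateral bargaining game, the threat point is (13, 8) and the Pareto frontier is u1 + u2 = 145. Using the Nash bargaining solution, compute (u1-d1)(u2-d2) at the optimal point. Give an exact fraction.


Step 1: The Nash solution splits surplus symmetrically above the disagreement point
Step 2: u1 = (total + d1 - d2)/2 = (145 + 13 - 8)/2 = 75
Step 3: u2 = (total - d1 + d2)/2 = (145 - 13 + 8)/2 = 70
Step 4: Nash product = (75 - 13) * (70 - 8)
Step 5: = 62 * 62 = 3844

3844


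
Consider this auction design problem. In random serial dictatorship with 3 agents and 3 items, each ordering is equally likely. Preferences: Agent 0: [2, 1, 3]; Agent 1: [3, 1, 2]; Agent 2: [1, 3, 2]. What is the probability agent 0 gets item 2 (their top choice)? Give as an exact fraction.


Step 1: Agent 0 wants item 2
Step 2: There are 6 possible orderings of agents
Step 3: In 6 orderings, agent 0 gets item 2
Step 4: Probability = 6/6 = 1

1


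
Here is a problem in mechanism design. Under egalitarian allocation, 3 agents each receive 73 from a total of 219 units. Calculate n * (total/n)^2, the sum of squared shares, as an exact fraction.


Step 1: Each agent's share = 219/3 = 73
Step 2: Square of each share = (73)^2 = 5329
Step 3: Sum of squares = 3 * 5329 = 15987

15987


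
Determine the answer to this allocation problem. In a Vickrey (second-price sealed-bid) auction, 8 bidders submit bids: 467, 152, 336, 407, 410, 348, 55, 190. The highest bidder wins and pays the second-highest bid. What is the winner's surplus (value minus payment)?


Step 1: Sort bids in descending order: 467, 410, 407, 348, 336, 190, 152, 55
Step 2: The winning bid is the highest: 467
Step 3: The payment equals the second-highest bid: 410
Step 4: Surplus = winner's bid - payment = 467 - 410 = 57

57


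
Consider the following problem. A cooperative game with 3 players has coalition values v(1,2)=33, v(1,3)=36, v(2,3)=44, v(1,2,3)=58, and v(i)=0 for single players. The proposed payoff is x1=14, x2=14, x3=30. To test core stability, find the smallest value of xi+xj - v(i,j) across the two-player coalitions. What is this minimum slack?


Step 1: Slack for coalition (1,2): x1+x2 - v12 = 28 - 33 = -5
Step 2: Slack for coalition (1,3): x1+x3 - v13 = 44 - 36 = 8
Step 3: Slack for coalition (2,3): x2+x3 - v23 = 44 - 44 = 0
Step 4: Minimum slack = min(-5, 8, 0) = -5, attained by (1,2); coalition (1,2) can block (slack < 0), so the allocation is not in the core

-5


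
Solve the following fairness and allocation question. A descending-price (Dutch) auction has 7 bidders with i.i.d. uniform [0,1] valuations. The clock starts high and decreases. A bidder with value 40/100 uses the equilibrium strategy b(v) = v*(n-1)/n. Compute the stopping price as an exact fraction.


Step 1: Dutch auctions are strategically equivalent to first-price auctions
Step 2: The equilibrium bid is b(v) = v*(n-1)/n
Step 3: b = 2/5 * 6/7
Step 4: b = 12/35

12/35


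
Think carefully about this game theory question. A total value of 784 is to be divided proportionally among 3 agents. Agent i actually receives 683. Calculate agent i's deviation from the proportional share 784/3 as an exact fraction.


Step 1: Proportional share = 784/3
Step 2: Agent's actual allocation = 683
Step 3: Excess = 683 - 784/3 = 1265/3

1265/3


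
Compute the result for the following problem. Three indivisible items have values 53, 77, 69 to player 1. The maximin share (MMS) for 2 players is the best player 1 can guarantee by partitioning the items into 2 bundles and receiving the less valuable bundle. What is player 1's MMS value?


Step 1: Item values = 53, 77, 69
Step 2: Enumerate all 2-bundle partitions and take the smaller bundle:
  Partition 1: {53} vs {77,69} -> bundles 53, 146; min = 53
  Partition 2: {77} vs {53,69} -> bundles 77, 122; min = 77
  Partition 3: {69} vs {53,77} -> bundles 69, 130; min = 69
Step 3: MMS = max(53, 77, 69) = 77

77


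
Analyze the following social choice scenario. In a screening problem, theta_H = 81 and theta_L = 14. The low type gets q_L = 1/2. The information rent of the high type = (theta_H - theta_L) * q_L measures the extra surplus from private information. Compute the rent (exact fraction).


Step 1: theta_H - theta_L = 81 - 14 = 67
Step 2: Information rent = (theta_H - theta_L) * q_L
Step 3: = 67 * 1/2
Step 4: = 67/2

67/2


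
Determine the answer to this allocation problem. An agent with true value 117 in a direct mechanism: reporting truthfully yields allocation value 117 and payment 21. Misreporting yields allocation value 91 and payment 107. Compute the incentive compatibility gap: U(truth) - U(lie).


Step 1: U(truth) = value - payment = 117 - 21 = 96
Step 2: U(lie) = allocation - payment = 91 - 107 = -16
Step 3: IC gap = 96 - (-16) = 112

112


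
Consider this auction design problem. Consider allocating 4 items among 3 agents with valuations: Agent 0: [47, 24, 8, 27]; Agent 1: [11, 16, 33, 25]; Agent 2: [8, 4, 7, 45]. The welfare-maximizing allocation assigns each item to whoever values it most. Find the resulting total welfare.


Step 1: For each item, find the maximum value among all agents.
Step 2: Item 0 -> Agent 0 (value 47)
Step 3: Item 1 -> Agent 0 (value 24)
Step 4: Item 2 -> Agent 1 (value 33)
Step 5: Item 3 -> Agent 2 (value 45)
Step 6: Total welfare = 47 + 24 + 33 + 45 = 149

149


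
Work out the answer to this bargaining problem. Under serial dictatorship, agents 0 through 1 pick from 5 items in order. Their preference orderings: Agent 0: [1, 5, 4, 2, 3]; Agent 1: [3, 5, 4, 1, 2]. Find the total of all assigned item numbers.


Step 1: Agent 0 picks item 1
Step 2: Agent 1 picks item 3
Step 3: Sum = 1 + 3 = 4

4


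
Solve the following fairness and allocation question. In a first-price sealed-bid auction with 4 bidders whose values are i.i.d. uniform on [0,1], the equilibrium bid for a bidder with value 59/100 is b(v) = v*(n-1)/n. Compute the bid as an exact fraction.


Step 1: The symmetric BNE bidding function is b(v) = v * (n-1) / n
Step 2: Substitute v = 59/100 and n = 4
Step 3: b = 59/100 * 3/4
Step 4: b = 177/400

177/400


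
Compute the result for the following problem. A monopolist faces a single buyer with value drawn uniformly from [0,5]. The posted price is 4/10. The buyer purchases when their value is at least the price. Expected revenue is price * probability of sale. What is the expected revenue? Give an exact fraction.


Step 1: Posted price r = 2/5, value support [0,5]
Step 2: P(v >= r) = (5 - 2/5)/5 = 23/25
Step 3: Expected revenue = r * P(v >= r) = 2/5 * 23/25
Step 4: Revenue = 46/125

46/125


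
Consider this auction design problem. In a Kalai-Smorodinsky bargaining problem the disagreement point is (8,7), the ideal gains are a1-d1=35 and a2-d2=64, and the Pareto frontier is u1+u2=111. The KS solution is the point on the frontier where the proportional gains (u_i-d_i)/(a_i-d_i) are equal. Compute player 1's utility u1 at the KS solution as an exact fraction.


Step 1: At the KS point, (u1-d1)/r1 = (u2-d2)/r2 = t and u1+u2 = 111
Step 2: u1 = d1 + r1*t and u2 = d2 + r2*t, so (d1 + r1*t) + (d2 + r2*t) = 111
Step 3: t = (111 - 8 - 7)/(35 + 64) = 96/99 = 32/33
Step 4: u1 = d1 + r1*t = 8 + 35 * 32/33 = 1384/33
Step 5: (Check: u2 = d2 + r2*t = 2279/33; u1+u2 = 1384/33 + 2279/33 = 111, on the frontier.)

1384/33


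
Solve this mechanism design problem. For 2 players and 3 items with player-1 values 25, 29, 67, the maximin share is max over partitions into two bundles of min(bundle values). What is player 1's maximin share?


Step 1: Item values = 25, 29, 67
Step 2: Enumerate all 2-bundle partitions and take the smaller bundle:
  Partition 1: {25} vs {29,67} -> bundles 25, 96; min = 25
  Partition 2: {29} vs {25,67} -> bundles 29, 92; min = 29
  Partition 3: {67} vs {25,29} -> bundles 67, 54; min = 54
Step 3: MMS = max(25, 29, 54) = 54

54


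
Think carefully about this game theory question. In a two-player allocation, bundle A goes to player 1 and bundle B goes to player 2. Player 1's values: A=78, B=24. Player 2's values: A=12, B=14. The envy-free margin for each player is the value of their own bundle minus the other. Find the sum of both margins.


Step 1: Player 1's margin = v1(A) - v1(B) = 78 - 24 = 54
Step 2: Player 2's margin = v2(B) - v2(A) = 14 - 12 = 2
Step 3: Total margin = 54 + 2 = 56

56


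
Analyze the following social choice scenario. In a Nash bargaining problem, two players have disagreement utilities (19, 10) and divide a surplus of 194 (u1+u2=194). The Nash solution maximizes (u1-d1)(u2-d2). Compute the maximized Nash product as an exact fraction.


Step 1: The Nash solution splits surplus symmetrically above the disagreement point
Step 2: u1 = (total + d1 - d2)/2 = (194 + 19 - 10)/2 = 203/2
Step 3: u2 = (total - d1 + d2)/2 = (194 - 19 + 10)/2 = 185/2
Step 4: Nash product = (203/2 - 19) * (185/2 - 10)
Step 5: = 165/2 * 165/2 = 27225/4

27225/4


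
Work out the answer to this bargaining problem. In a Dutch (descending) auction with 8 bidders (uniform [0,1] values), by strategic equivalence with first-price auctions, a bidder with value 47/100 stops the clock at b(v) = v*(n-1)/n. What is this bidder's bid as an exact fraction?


Step 1: Dutch auctions are strategically equivalent to first-price auctions
Step 2: The equilibrium bid is b(v) = v*(n-1)/n
Step 3: b = 47/100 * 7/8
Step 4: b = 329/800

329/800


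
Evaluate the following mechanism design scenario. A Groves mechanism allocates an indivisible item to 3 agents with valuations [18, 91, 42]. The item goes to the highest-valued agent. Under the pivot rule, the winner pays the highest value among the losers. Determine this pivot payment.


Step 1: The efficient winner is agent 1 with value 91
Step 2: Other agents' values: [18, 42]
Step 3: Pivot payment = max(others) = 42
Step 4: The winner pays 42

42


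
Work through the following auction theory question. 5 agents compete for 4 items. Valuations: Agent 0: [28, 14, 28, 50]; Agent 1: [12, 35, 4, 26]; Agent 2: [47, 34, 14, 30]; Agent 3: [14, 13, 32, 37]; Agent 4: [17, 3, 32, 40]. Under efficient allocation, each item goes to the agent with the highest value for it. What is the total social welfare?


Step 1: For each item, find the maximum value among all agents.
Step 2: Item 0 -> Agent 2 (value 47)
Step 3: Item 1 -> Agent 1 (value 35)
Step 4: Item 2 -> Agent 3 (value 32)
Step 5: Item 3 -> Agent 0 (value 50)
Step 6: Total welfare = 47 + 35 + 32 + 50 = 164

164


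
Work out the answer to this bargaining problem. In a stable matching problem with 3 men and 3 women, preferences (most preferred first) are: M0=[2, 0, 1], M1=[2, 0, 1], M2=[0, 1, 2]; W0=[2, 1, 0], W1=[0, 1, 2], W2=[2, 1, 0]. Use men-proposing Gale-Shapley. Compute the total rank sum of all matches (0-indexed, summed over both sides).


Step 1: Run Gale-Shapley (men propose, women hold best offer):
  M0 proposes to W2; she accepts
  M1 proposes to W2; she switches from M0
  M2 proposes to W0; she accepts
  M0 proposes to W0; rejected
  M0 proposes to W1; she accepts
Step 2: Final matching: W0-M2, W1-M0, W2-M1
Step 3: 0-indexed ranks (man's rank of his match, then woman's): 0 + 0 + 2 + 0 + 0 + 1
Step 4: Total rank sum = 3

3


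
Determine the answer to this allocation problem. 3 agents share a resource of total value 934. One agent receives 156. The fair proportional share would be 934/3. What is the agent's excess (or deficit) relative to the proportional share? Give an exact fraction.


Step 1: Proportional share = 934/3
Step 2: Agent's actual allocation = 156
Step 3: Excess = 156 - 934/3 = -466/3

-466/3


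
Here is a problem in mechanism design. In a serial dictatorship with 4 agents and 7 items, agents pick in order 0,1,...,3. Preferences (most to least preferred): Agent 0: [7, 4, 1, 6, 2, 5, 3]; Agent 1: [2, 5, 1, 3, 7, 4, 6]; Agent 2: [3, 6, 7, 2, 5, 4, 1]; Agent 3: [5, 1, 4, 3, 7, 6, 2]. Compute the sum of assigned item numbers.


Step 1: Agent 0 picks item 7
Step 2: Agent 1 picks item 2
Step 3: Agent 2 picks item 3
Step 4: Agent 3 picks item 5
Step 5: Sum = 7 + 2 + 3 + 5 = 17

17


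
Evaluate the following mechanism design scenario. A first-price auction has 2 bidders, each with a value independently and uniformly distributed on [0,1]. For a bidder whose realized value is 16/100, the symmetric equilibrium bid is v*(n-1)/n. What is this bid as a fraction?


Step 1: The symmetric BNE bidding function is b(v) = v * (n-1) / n
Step 2: Substitute v = 4/25 and n = 2
Step 3: b = 4/25 * 1/2
Step 4: b = 2/25

2/25


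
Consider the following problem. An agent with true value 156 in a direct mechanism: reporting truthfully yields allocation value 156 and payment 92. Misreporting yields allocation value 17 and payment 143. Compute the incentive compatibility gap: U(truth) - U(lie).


Step 1: U(truth) = value - payment = 156 - 92 = 64
Step 2: U(lie) = allocation - payment = 17 - 143 = -126
Step 3: IC gap = 64 - (-126) = 190

190


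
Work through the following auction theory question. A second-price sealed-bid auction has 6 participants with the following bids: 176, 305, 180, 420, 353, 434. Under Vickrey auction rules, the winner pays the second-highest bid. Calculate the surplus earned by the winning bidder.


Step 1: Sort bids in descending order: 434, 420, 353, 305, 180, 176
Step 2: The winning bid is the highest: 434
Step 3: The payment equals the second-highest bid: 420
Step 4: Surplus = winner's bid - payment = 434 - 420 = 14

14


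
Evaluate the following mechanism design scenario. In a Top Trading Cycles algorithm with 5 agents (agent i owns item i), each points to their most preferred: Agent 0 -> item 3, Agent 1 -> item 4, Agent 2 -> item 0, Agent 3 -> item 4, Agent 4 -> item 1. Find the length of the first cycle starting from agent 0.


Step 1: Trace the pointer graph from agent 0: 0 -> 3 -> 4 -> 1 -> 4
Step 2: A cycle is detected when we revisit agent 4
Step 3: The cycle is: 4 -> 1 -> 4
Step 4: Cycle length = 2

2


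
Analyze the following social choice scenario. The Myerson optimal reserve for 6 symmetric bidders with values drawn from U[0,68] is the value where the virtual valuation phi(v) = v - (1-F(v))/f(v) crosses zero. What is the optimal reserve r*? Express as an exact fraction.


Step 1: For U[0,68], F(v) = v/68 and f(v) = 1/68
Step 2: phi(v) = v - (1 - v/68)/(1/68) = v - (68 - v) = 2v - 68
Step 3: Set phi(r*) = 0: 2r* - 68 = 0
Step 4: r* = 68/2 = 34 (the number of bidders n = 6 does not enter)

34


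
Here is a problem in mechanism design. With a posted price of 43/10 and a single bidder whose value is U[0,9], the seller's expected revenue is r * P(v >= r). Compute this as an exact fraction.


Step 1: Posted price r = 43/10, value support [0,9]
Step 2: P(v >= r) = (9 - 43/10)/9 = 47/90
Step 3: Expected revenue = r * P(v >= r) = 43/10 * 47/90
Step 4: Revenue = 2021/900

2021/900


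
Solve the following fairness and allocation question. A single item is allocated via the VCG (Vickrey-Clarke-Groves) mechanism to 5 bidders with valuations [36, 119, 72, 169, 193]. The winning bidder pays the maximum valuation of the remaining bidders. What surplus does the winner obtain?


Step 1: The winner is the agent with the highest value: agent 4 with value 193
Step 2: Values of other agents: [36, 119, 72, 169]
Step 3: VCG payment = max of others' values = 169
Step 4: Surplus = 193 - 169 = 24

24


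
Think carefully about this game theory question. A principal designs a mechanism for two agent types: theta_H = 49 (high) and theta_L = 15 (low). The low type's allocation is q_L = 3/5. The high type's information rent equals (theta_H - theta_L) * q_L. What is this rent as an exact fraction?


Step 1: theta_H - theta_L = 49 - 15 = 34
Step 2: Information rent = (theta_H - theta_L) * q_L
Step 3: = 34 * 3/5
Step 4: = 102/5

102/5


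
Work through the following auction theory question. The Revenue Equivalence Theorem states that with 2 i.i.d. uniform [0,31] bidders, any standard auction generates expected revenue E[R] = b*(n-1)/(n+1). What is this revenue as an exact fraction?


Step 1: By Revenue Equivalence, expected revenue = b*(n-1)/(n+1)
Step 2: Substituting n = 2, b = 31
Step 3: Revenue = 31*(2-1)/(2+1) = 31*1/3
Step 4: Revenue = 31/3

31/3


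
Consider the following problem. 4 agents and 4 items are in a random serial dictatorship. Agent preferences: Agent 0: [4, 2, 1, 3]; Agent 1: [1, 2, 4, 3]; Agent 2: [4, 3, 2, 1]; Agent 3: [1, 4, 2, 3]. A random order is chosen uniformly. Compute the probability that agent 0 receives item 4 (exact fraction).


Step 1: Agent 0 wants item 4
Step 2: There are 24 possible orderings of agents
Step 3: In 11 orderings, agent 0 gets item 4
Step 4: Probability = 11/24

11/24


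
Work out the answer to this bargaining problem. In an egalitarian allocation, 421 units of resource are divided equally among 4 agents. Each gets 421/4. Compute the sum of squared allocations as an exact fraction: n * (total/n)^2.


Step 1: Each agent's share = 421/4
Step 2: Square of each share = (421/4)^2 = 177241/16
Step 3: Sum of squares = 4 * 177241/16 = 177241/4

177241/4


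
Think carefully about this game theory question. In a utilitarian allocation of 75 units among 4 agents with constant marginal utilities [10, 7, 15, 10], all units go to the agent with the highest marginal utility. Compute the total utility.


Step 1: The marginal utilities are [10, 7, 15, 10]
Step 2: The highest marginal utility is 15
Step 3: All 75 units go to that agent
Step 4: Total utility = 15 * 75 = 1125

1125


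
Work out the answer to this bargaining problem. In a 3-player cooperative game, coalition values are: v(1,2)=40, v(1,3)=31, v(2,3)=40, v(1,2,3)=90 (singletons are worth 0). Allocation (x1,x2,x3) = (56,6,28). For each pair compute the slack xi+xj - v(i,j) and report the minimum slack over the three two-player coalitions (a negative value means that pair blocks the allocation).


Step 1: Slack for coalition (1,2): x1+x2 - v12 = 62 - 40 = 22
Step 2: Slack for coalition (1,3): x1+x3 - v13 = 84 - 31 = 53
Step 3: Slack for coalition (2,3): x2+x3 - v23 = 34 - 40 = -6
Step 4: Minimum slack = min(22, 53, -6) = -6, attained by (2,3); coalition (2,3) can block (slack < 0), so the allocation is not in the core

-6


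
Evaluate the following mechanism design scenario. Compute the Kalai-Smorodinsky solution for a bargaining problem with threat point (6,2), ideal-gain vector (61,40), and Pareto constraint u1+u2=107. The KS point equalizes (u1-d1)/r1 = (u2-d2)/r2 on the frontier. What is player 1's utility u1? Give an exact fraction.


Step 1: At the KS point, (u1-d1)/r1 = (u2-d2)/r2 = t and u1+u2 = 107
Step 2: u1 = d1 + r1*t and u2 = d2 + r2*t, so (d1 + r1*t) + (d2 + r2*t) = 107
Step 3: t = (107 - 6 - 2)/(61 + 40) = 99/101
Step 4: u1 = d1 + r1*t = 6 + 61 * 99/101 = 6645/101
Step 5: (Check: u2 = d2 + r2*t = 4162/101; u1+u2 = 6645/101 + 4162/101 = 107, on the frontier.)

6645/101


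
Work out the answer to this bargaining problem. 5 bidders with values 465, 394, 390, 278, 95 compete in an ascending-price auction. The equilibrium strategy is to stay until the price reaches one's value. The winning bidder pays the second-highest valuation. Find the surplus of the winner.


Step 1: Identify the highest value: 465
Step 2: Identify the second-highest value: 394
Step 3: The final price = second-highest value = 394
Step 4: Surplus = 465 - 394 = 71

71


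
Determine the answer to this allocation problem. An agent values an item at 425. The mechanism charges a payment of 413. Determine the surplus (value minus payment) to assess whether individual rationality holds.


Step 1: Surplus = value - payment = 425 - 413 = 12
Step 2: IR is satisfied (surplus >= 0)

12


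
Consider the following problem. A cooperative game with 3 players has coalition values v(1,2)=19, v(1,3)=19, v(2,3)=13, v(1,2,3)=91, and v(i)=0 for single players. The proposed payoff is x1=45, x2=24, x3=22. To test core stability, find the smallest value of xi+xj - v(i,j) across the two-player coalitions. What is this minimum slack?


Step 1: Slack for coalition (1,2): x1+x2 - v12 = 69 - 19 = 50
Step 2: Slack for coalition (1,3): x1+x3 - v13 = 67 - 19 = 48
Step 3: Slack for coalition (2,3): x2+x3 - v23 = 46 - 13 = 33
Step 4: Minimum slack = min(50, 48, 33) = 33, attained by (2,3); no pair can gain by deviating, so the allocation is in the core

33


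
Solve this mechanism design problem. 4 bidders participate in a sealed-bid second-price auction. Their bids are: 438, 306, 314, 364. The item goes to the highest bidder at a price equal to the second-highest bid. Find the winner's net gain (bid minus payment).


Step 1: Sort bids in descending order: 438, 364, 314, 306
Step 2: The winning bid is the highest: 438
Step 3: The payment equals the second-highest bid: 364
Step 4: Surplus = winner's bid - payment = 438 - 364 = 74

74


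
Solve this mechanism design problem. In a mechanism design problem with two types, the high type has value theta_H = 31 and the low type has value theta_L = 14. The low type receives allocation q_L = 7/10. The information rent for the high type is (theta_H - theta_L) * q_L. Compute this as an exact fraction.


Step 1: theta_H - theta_L = 31 - 14 = 17
Step 2: Information rent = (theta_H - theta_L) * q_L
Step 3: = 17 * 7/10
Step 4: = 119/10

119/10


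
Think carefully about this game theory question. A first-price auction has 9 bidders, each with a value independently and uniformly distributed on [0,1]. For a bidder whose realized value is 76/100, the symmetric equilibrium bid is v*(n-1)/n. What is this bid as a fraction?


Step 1: The symmetric BNE bidding function is b(v) = v * (n-1) / n
Step 2: Substitute v = 19/25 and n = 9
Step 3: b = 19/25 * 8/9
Step 4: b = 152/225

152/225


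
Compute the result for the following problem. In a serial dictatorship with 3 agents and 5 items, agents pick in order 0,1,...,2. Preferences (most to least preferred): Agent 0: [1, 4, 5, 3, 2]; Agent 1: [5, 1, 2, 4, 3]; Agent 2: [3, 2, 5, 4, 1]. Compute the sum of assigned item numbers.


Step 1: Agent 0 picks item 1
Step 2: Agent 1 picks item 5
Step 3: Agent 2 picks item 3
Step 4: Sum = 1 + 5 + 3 = 9

9


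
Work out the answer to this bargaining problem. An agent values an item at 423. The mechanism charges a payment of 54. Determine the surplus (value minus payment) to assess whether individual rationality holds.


Step 1: Surplus = value - payment = 423 - 54 = 369
Step 2: IR is satisfied (surplus >= 0)

369


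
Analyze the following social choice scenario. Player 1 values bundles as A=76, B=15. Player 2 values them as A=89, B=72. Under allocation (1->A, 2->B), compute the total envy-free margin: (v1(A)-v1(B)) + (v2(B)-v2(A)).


Step 1: Player 1's margin = v1(A) - v1(B) = 76 - 15 = 61
Step 2: Player 2's margin = v2(B) - v2(A) = 72 - 89 = -17
Step 3: Total margin = 61 + -17 = 44

44


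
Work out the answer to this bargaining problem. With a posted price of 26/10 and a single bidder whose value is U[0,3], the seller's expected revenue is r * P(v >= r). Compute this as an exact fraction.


Step 1: Posted price r = 13/5, value support [0,3]
Step 2: P(v >= r) = (3 - 13/5)/3 = 2/15
Step 3: Expected revenue = r * P(v >= r) = 13/5 * 2/15
Step 4: Revenue = 26/75

26/75


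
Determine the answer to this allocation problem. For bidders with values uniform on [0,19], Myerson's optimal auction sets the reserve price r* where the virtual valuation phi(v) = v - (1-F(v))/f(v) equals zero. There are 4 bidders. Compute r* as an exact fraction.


Step 1: For U[0,19], F(v) = v/19 and f(v) = 1/19
Step 2: phi(v) = v - (1 - v/19)/(1/19) = v - (19 - v) = 2v - 19
Step 3: Set phi(r*) = 0: 2r* - 19 = 0
Step 4: r* = 19/2 (the number of bidders n = 4 does not enter)

19/2


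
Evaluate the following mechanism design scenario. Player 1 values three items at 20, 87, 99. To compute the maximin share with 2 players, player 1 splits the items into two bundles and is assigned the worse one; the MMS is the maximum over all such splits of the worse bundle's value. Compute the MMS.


Step 1: Item values = 20, 87, 99
Step 2: Enumerate all 2-bundle partitions and take the smaller bundle:
  Partition 1: {20} vs {87,99} -> bundles 20, 186; min = 20
  Partition 2: {87} vs {20,99} -> bundles 87, 119; min = 87
  Partition 3: {99} vs {20,87} -> bundles 99, 107; min = 99
Step 3: MMS = max(20, 87, 99) = 99

99


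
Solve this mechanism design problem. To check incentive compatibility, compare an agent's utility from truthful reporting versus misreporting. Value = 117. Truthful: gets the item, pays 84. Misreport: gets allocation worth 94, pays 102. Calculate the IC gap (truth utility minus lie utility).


Step 1: U(truth) = value - payment = 117 - 84 = 33
Step 2: U(lie) = allocation - payment = 94 - 102 = -8
Step 3: IC gap = 33 - (-8) = 41

41


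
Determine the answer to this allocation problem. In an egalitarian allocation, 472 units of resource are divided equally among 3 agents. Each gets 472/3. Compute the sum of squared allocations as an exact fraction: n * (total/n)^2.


Step 1: Each agent's share = 472/3
Step 2: Square of each share = (472/3)^2 = 222784/9
Step 3: Sum of squares = 3 * 222784/9 = 222784/3

222784/3


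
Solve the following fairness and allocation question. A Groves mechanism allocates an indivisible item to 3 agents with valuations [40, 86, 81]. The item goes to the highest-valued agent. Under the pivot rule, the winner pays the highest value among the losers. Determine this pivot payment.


Step 1: The efficient winner is agent 1 with value 86
Step 2: Other agents' values: [40, 81]
Step 3: Pivot payment = max(others) = 81
Step 4: The winner pays 81

81


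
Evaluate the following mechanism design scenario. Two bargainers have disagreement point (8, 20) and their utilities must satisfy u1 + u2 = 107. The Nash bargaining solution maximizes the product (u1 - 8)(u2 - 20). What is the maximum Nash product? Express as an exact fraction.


Step 1: The Nash solution splits surplus symmetrically above the disagreement point
Step 2: u1 = (total + d1 - d2)/2 = (107 + 8 - 20)/2 = 95/2
Step 3: u2 = (total - d1 + d2)/2 = (107 - 8 + 20)/2 = 119/2
Step 4: Nash product = (95/2 - 8) * (119/2 - 20)
Step 5: = 79/2 * 79/2 = 6241/4

6241/4


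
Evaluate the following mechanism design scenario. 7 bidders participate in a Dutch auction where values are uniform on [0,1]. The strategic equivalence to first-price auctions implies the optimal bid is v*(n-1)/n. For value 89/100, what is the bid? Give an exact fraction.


Step 1: Dutch auctions are strategically equivalent to first-price auctions
Step 2: The equilibrium bid is b(v) = v*(n-1)/n
Step 3: b = 89/100 * 6/7
Step 4: b = 267/350

267/350


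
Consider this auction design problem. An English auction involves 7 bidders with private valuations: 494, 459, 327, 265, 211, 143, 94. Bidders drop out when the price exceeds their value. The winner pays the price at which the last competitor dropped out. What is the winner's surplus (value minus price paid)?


Step 1: Identify the highest value: 494
Step 2: Identify the second-highest value: 459
Step 3: The final price = second-highest value = 459
Step 4: Surplus = 494 - 459 = 35

35


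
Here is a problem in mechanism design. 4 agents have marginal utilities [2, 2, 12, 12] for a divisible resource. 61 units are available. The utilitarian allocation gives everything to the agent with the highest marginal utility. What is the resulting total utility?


Step 1: The marginal utilities are [2, 2, 12, 12]
Step 2: The highest marginal utility is 12
Step 3: All 61 units go to that agent
Step 4: Total utility = 12 * 61 = 732

732


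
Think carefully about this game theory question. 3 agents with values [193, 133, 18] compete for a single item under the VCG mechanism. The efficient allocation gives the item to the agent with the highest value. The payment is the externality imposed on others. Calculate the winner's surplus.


Step 1: The winner is the agent with the highest value: agent 0 with value 193
Step 2: Values of other agents: [133, 18]
Step 3: VCG payment = max of others' values = 133
Step 4: Surplus = 193 - 133 = 60

60


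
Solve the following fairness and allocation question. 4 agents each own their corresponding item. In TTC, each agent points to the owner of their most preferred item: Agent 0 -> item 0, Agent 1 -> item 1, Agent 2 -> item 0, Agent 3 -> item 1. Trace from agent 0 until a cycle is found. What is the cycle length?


Step 1: Trace the pointer graph from agent 0: 0 -> 0
Step 2: A cycle is detected when we revisit agent 0
Step 3: The cycle is: 0 -> 0
Step 4: Cycle length = 1

1


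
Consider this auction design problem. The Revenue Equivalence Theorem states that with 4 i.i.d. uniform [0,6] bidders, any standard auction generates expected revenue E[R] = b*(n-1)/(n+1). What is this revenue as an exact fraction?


Step 1: By Revenue Equivalence, expected revenue = b*(n-1)/(n+1)
Step 2: Substituting n = 4, b = 6
Step 3: Revenue = 6*(4-1)/(4+1) = 6*3/5
Step 4: Revenue = 18/5

18/5


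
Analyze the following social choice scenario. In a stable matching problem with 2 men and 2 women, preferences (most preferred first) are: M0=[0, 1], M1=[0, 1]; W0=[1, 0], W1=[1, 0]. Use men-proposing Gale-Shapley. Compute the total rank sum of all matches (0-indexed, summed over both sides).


Step 1: Run Gale-Shapley (men propose, women hold best offer):
  M0 proposes to W0; she accepts
  M1 proposes to W0; she switches from M0
  M0 proposes to W1; she accepts
Step 2: Final matching: W0-M1, W1-M0
Step 3: 0-indexed ranks (man's rank of his match, then woman's): 0 + 0 + 1 + 1
Step 4: Total rank sum = 2

2


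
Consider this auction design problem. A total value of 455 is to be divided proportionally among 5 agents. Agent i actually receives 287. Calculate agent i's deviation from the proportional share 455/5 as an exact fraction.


Step 1: Proportional share = 455/5 = 91
Step 2: Agent's actual allocation = 287
Step 3: Excess = 287 - 91 = 196

196


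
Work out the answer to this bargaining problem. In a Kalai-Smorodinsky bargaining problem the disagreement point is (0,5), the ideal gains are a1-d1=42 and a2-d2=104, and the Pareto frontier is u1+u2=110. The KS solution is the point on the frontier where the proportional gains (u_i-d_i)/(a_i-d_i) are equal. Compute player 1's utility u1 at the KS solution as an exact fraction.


Step 1: At the KS point, (u1-d1)/r1 = (u2-d2)/r2 = t and u1+u2 = 110
Step 2: u1 = d1 + r1*t and u2 = d2 + r2*t, so (d1 + r1*t) + (d2 + r2*t) = 110
Step 3: t = (110 - 0 - 5)/(42 + 104) = 105/146
Step 4: u1 = d1 + r1*t = 0 + 42 * 105/146 = 2205/73
Step 5: (Check: u2 = d2 + r2*t = 5825/73; u1+u2 = 2205/73 + 5825/73 = 110, on the frontier.)

2205/73
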